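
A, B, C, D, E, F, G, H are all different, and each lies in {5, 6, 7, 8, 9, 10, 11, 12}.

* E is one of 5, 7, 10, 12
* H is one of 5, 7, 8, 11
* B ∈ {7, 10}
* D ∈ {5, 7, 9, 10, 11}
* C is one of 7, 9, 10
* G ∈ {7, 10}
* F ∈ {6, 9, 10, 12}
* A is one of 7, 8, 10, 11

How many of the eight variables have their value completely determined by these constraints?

Among the 8 variables, 6 fits only F (and all 8 values in {5, 6, 7, 8, 9, 10, 11, 12} must be used), so F = 6.
The 7 still-open variables together cover exactly {5, 7, 8, 9, 10, 11, 12} — 7 values for 7 variables — and 12 appears only in E's list, so E = 12.
B and G between them cover only {7, 10} — a naked pair. Remove those values from A, C, D, H.
C's domain is down to {9}, so C = 9. Strike 9 from D.
Determined: C=9, E=12, F=6. The other variables each still have more than one consistent value. That makes 3.

3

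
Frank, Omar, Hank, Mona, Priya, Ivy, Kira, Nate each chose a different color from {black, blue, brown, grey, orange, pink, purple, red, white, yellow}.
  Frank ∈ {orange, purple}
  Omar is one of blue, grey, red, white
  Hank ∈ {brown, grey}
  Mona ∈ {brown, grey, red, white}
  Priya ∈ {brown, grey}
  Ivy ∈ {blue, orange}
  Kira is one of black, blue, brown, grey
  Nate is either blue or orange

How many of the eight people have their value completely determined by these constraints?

2

The 8 variables together cover exactly {black, blue, brown, grey, orange, purple, red, white} — 8 values for 8 variables — and black appears only in Kira's list, so Kira = black.
The 7 still-open variables draw from only 7 values {blue, brown, grey, orange, purple, red, white}, so each is used; only Frank can be purple, hence Frank = purple.
Hank and Priya between them cover only {brown, grey} — a naked pair. Remove those values from Omar, Mona.
Ivy and Nate between them cover only {blue, orange} — a naked pair. Remove those values from Omar.
Determined: Frank=purple, Kira=black. The other people each still have more than one consistent value. That makes 2.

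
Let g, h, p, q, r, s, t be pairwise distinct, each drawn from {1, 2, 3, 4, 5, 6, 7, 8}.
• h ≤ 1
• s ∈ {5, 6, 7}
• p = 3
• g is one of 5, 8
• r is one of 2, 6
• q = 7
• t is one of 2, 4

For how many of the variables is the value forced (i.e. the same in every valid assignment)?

h's domain is down to {1}, so h = 1.
p must be 3 (only option left).
That leaves q = 7. Eliminate 7 elsewhere: s.
Determined: h=1, p=3, q=7. The other variables each still have more than one consistent value. That makes 3.

3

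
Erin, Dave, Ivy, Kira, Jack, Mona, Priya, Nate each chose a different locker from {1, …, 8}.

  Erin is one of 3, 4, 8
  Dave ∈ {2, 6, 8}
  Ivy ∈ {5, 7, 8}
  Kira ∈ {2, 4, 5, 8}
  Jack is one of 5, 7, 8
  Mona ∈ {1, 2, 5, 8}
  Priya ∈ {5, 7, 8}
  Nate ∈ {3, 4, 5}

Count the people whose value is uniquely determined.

3

The 8 variables draw from only 8 values {1, 2, 3, 4, 5, 6, 7, 8}, so each is used; only Mona can be 1, hence Mona = 1.
The 7 still-open variables together cover exactly {2, 3, 4, 5, 6, 7, 8} — 7 values for 7 variables — and 6 appears only in Dave's list, so Dave = 6.
The 6 still-open variables draw from only 6 values {2, 3, 4, 5, 7, 8}, so each is used; only Kira can be 2, hence Kira = 2.
The 3 variables Ivy, Jack, Priya are confined to {5, 7, 8}, which locks those values in; drop them from Erin, Nate.
Determined: Dave=6, Kira=2, Mona=1. The other people each still have more than one consistent value. That makes 3.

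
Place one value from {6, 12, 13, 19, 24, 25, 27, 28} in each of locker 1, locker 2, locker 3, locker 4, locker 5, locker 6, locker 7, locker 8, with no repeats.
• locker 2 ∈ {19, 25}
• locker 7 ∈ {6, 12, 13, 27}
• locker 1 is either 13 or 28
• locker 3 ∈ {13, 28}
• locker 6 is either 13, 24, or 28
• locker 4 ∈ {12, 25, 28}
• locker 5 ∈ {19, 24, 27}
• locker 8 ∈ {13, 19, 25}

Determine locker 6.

24

The 8 variables draw from only 8 values {6, 12, 13, 19, 24, 25, 27, 28}, so each is used; only locker 7 can be 6, hence locker 7 = 6.
The 7 still-open variables together cover exactly {12, 13, 19, 24, 25, 27, 28} — 7 values for 7 variables — and 12 appears only in locker 4's list, so locker 4 = 12.
Among the 6 still-open variables, 27 fits only locker 5 (and all 6 values in {13, 19, 24, 25, 27, 28} must be used), so locker 5 = 27.
The 5 still-open variables draw from only 5 values {13, 19, 24, 25, 28}, so each is used; only locker 6 can be 24, hence locker 6 = 24.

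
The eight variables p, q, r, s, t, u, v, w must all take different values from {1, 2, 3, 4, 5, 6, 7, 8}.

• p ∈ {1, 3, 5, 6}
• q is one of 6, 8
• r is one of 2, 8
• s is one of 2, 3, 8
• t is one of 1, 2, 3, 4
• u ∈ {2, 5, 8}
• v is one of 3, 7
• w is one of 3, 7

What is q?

6

The 8 variables draw from only 8 values {1, 2, 3, 4, 5, 6, 7, 8}, so each is used; only t can be 4, hence t = 4.
The 7 still-open variables together cover exactly {1, 2, 3, 5, 6, 7, 8} — 7 values for 7 variables — and 1 appears only in p's list, so p = 1.
The 6 still-open variables together cover exactly {2, 3, 5, 6, 7, 8} — 6 values for 6 variables — and 5 appears only in u's list, so u = 5.
The 5 still-open variables draw from only 5 values {2, 3, 6, 7, 8}, so each is used; only q can be 6, hence q = 6.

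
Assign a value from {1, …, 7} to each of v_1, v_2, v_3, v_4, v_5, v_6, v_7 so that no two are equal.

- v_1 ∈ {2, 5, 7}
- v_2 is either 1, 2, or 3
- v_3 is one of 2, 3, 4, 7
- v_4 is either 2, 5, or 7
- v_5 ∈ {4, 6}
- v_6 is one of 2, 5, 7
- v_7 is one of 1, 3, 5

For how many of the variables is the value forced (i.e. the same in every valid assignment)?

2

The 7 variables together cover exactly {1, 2, 3, 4, 5, 6, 7} — 7 values for 7 variables — and 6 appears only in v_5's list, so v_5 = 6.
Among the 6 still-open variables, 4 fits only v_3 (and all 6 values in {1, 2, 3, 4, 5, 7} must be used), so v_3 = 4.
The 3 variables v_1, v_4, v_6 are confined to {2, 5, 7}, which locks those values in; drop them from v_2, v_7.
Determined: v_3=4, v_5=6. The other variables each still have more than one consistent value. That makes 2.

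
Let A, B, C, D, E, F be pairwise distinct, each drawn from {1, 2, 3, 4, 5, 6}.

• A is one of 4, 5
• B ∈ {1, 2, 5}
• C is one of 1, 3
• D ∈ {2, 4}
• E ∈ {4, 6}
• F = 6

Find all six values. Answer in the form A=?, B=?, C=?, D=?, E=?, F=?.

F has just one choice, so F = 6. Strike 6 from E.
E must be 4 (only option left). Eliminate 4 elsewhere: A, D.
That leaves A = 5. So B can't be 5.
D must be 2 (only option left). Remove 2 from B.
That leaves B = 1. Remove 1 from C.
That leaves C = 3.

A=5, B=1, C=3, D=2, E=4, F=6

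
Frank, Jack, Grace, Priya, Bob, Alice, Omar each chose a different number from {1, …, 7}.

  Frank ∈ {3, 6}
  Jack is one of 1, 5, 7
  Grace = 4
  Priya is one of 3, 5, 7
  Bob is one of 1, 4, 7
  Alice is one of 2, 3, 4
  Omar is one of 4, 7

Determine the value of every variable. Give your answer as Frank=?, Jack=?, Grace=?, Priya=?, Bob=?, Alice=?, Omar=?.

Grace's domain is down to {4}, so Grace = 4. So Bob, Alice, Omar can't be 4.
That leaves Omar = 7. Eliminate 7 elsewhere: Jack, Priya, Bob.
Bob must be 1 (only option left). So Jack can't be 1.
That leaves Jack = 5. Remove 5 from Priya.
Priya must be 3 (only option left). Strike 3 from Frank, Alice.
Alice has just one choice, so Alice = 2.
Frank's domain is down to {6}, so Frank = 6.

Frank=6, Jack=5, Grace=4, Priya=3, Bob=1, Alice=2, Omar=7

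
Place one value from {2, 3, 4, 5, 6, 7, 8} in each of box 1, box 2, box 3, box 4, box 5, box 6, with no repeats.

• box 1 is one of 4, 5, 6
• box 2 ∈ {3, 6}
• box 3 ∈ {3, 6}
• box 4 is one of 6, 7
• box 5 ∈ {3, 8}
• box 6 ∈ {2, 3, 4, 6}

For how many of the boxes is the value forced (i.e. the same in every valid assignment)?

2

box 2 and box 3 between them cover only {3, 6} — a naked pair. Remove those values from box 1, box 4, box 5, box 6.
box 4 must be 7 (only option left).
box 5 has just one choice, so box 5 = 8.
Determined: box 4=7, box 5=8. The other boxes each still have more than one consistent value. That makes 2.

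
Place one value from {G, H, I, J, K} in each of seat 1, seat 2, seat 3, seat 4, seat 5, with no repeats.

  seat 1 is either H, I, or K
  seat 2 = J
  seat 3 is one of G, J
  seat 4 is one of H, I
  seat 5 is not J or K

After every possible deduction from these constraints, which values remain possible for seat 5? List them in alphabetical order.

seat 2 must be J (only option left). So seat 3 can't be J.
seat 3 has just one choice, so seat 3 = G. Strike G from seat 5.
Among the 3 still-open variables, K fits only seat 1 (and all 3 values in {H, I, K} must be used), so seat 1 = K.
No further eliminations apply; seat 5 can still be any of H, I.

H, I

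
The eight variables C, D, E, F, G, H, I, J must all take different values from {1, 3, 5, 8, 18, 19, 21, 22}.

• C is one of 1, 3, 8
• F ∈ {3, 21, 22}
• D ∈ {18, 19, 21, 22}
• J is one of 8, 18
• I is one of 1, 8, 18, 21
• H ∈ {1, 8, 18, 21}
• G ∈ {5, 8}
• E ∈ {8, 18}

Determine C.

Among the 8 variables, 5 fits only G (and all 8 values in {1, 3, 5, 8, 18, 19, 21, 22} must be used), so G = 5.
Among the 7 still-open variables, 19 fits only D (and all 7 values in {1, 3, 8, 18, 19, 21, 22} must be used), so D = 19.
Among the 6 still-open variables, 22 fits only F (and all 6 values in {1, 3, 8, 18, 21, 22} must be used), so F = 22.
Among the 5 still-open variables, 3 fits only C (and all 5 values in {1, 3, 8, 18, 21} must be used), so C = 3.

3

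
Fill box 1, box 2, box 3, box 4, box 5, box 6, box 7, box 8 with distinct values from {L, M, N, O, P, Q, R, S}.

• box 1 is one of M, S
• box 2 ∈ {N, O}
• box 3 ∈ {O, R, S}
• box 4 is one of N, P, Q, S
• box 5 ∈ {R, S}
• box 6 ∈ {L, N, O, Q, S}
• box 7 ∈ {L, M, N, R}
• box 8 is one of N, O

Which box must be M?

The 8 variables together cover exactly {L, M, N, O, P, Q, R, S} — 8 values for 8 variables — and P appears only in box 4's list, so box 4 = P.
The 7 still-open variables together cover exactly {L, M, N, O, Q, R, S} — 7 values for 7 variables — and Q appears only in box 6's list, so box 6 = Q.
The 6 still-open variables together cover exactly {L, M, N, O, R, S} — 6 values for 6 variables — and L appears only in box 7's list, so box 7 = L.
Among the 5 still-open variables, M fits only box 1 (and all 5 values in {M, N, O, R, S} must be used), so box 1 = M.

box 1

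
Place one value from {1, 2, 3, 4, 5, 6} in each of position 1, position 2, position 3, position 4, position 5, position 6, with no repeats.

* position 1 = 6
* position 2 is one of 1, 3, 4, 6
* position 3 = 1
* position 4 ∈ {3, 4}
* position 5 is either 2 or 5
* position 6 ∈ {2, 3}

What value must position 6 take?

2

position 1's domain is down to {6}, so position 1 = 6. Strike 6 from position 2.
position 3's domain is down to {1}, so position 3 = 1. Strike 1 from position 2.
The 4 still-open variables draw from only 4 values {2, 3, 4, 5}, so each is used; only position 5 can be 5, hence position 5 = 5.
Among the 3 still-open variables, 2 fits only position 6 (and all 3 values in {2, 3, 4} must be used), so position 6 = 2.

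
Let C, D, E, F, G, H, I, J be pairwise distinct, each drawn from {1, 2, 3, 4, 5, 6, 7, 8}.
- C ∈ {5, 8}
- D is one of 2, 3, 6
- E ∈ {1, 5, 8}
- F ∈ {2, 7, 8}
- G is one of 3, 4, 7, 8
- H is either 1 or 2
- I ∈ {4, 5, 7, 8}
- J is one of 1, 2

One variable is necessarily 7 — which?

F

The 8 variables together cover exactly {1, 2, 3, 4, 5, 6, 7, 8} — 8 values for 8 variables — and 6 appears only in D's list, so D = 6.
The 7 still-open variables draw from only 7 values {1, 2, 3, 4, 5, 7, 8}, so each is used; only G can be 3, hence G = 3.
The 6 still-open variables together cover exactly {1, 2, 4, 5, 7, 8} — 6 values for 6 variables — and 4 appears only in I's list, so I = 4.
The 5 still-open variables draw from only 5 values {1, 2, 5, 7, 8}, so each is used; only F can be 7, hence F = 7.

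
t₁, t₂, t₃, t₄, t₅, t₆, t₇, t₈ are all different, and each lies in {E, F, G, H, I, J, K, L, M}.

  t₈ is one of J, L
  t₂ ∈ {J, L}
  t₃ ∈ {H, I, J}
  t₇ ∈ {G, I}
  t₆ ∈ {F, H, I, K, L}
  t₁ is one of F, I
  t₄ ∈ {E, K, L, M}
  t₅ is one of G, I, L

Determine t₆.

t₂ and t₈ share exactly the 2 values {J, L}; by pigeonhole those values go to them, so strike J, L from t₃, t₄, t₅, t₆.
t₅ and t₇ between them cover only {G, I} — a naked pair. Remove those values from t₁, t₃, t₆.
That leaves t₁ = F. Remove F from t₆.
t₃ has just one choice, so t₃ = H. So t₆ can't be H.
So t₆ = K.

K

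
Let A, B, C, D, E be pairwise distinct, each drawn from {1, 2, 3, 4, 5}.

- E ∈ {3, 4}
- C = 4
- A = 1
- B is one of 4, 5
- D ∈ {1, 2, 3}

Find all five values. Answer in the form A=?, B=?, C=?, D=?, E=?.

A=1, B=5, C=4, D=2, E=3

A's domain is down to {1}, so A = 1. Eliminate 1 elsewhere: D.
C's domain is down to {4}, so C = 4. So B, E can't be 4.
E's domain is down to {3}, so E = 3. Eliminate 3 elsewhere: D.
B's domain is down to {5}, so B = 5.
D's domain is down to {2}, so D = 2.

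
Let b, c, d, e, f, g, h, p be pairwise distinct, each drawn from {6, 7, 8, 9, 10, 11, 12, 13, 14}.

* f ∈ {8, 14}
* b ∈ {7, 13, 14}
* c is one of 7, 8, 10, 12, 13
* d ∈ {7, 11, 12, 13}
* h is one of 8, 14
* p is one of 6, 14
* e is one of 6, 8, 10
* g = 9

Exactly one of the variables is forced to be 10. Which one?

g has just one choice, so g = 9.
f and h between them cover only {8, 14} — a naked pair. Remove those values from b, c, e, p.
That leaves p = 6. So e can't be 6.
So 10 goes to e.

e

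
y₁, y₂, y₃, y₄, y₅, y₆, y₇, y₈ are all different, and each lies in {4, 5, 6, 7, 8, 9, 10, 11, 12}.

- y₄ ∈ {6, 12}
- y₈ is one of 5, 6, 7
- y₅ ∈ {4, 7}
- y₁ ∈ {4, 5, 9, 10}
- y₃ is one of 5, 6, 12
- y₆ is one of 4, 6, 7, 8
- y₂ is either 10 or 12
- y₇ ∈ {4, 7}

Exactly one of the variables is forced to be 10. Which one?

The 8 variables together cover exactly {4, 5, 6, 7, 8, 9, 10, 12} — 8 values for 8 variables — and 8 appears only in y₆'s list, so y₆ = 8.
The 7 still-open variables together cover exactly {4, 5, 6, 7, 9, 10, 12} — 7 values for 7 variables — and 9 appears only in y₁'s list, so y₁ = 9.
The 6 still-open variables together cover exactly {4, 5, 6, 7, 10, 12} — 6 values for 6 variables — and 10 appears only in y₂'s list, so y₂ = 10.

y₂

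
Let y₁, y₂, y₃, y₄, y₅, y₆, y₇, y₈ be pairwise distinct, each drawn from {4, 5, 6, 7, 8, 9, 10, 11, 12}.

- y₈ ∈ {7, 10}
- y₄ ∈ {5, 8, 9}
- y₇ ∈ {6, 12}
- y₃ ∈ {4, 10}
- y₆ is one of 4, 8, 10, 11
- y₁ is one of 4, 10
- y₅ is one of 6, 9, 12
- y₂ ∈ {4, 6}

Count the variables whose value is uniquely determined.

The 2 variables y₁ and y₃ are confined to {4, 10}, which locks those values in; drop them from y₂, y₆, y₈.
y₂'s domain is down to {6}, so y₂ = 6. Eliminate 6 elsewhere: y₅, y₇.
That leaves y₇ = 12. Strike 12 from y₅.
y₈ has just one choice, so y₈ = 7.
y₅'s domain is down to {9}, so y₅ = 9. Eliminate 9 elsewhere: y₄.
Determined: y₂=6, y₅=9, y₇=12, y₈=7. The other variables each still have more than one consistent value. That makes 4.

4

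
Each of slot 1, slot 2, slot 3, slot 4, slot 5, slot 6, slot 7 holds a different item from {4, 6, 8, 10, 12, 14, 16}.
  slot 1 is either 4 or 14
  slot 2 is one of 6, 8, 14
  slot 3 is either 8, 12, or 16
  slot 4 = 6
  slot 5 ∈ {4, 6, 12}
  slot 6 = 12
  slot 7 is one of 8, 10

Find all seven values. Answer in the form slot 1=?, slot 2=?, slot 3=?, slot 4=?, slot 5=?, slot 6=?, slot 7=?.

slot 4's domain is down to {6}, so slot 4 = 6. Strike 6 from slot 2, slot 5.
slot 6 has just one choice, so slot 6 = 12. Eliminate 12 elsewhere: slot 3, slot 5.
slot 5 must be 4 (only option left). Remove 4 from slot 1.
slot 1's domain is down to {14}, so slot 1 = 14. Eliminate 14 elsewhere: slot 2.
That leaves slot 2 = 8. So slot 3, slot 7 can't be 8.
That leaves slot 3 = 16.
slot 7 must be 10 (only option left).

slot 1=14, slot 2=8, slot 3=16, slot 4=6, slot 5=4, slot 6=12, slot 7=10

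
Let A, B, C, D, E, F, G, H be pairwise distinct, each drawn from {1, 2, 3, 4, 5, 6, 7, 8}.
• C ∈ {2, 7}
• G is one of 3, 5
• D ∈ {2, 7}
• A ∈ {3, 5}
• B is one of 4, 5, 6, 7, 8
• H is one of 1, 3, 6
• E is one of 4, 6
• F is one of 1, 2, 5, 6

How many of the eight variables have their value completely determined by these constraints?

2

The 8 variables draw from only 8 values {1, 2, 3, 4, 5, 6, 7, 8}, so each is used; only B can be 8, hence B = 8.
Among the 7 still-open variables, 4 fits only E (and all 7 values in {1, 2, 3, 4, 5, 6, 7} must be used), so E = 4.
The 2 variables A and G are confined to {3, 5}, which locks those values in; drop them from F, H.
C and D share exactly the 2 values {2, 7}; by pigeonhole those values go to them, so strike 2, 7 from F.
Determined: B=8, E=4. The other variables each still have more than one consistent value. That makes 2.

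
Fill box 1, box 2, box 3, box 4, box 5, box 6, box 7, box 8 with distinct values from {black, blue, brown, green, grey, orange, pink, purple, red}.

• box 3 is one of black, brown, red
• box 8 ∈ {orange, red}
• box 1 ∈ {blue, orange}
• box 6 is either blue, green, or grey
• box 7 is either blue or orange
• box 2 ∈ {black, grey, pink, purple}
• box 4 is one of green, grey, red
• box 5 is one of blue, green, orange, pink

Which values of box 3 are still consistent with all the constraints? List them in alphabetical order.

black, brown

box 1 and box 7 between them cover only {blue, orange} — a naked pair. Remove those values from box 5, box 6, box 8.
That leaves box 8 = red. Strike red from box 3, box 4.
box 4 and box 6 share exactly the 2 values {green, grey}; by pigeonhole those values go to them, so strike green, grey from box 2, box 5.
That leaves box 5 = pink. Strike pink from box 2.
No further eliminations apply; box 3 can still be any of black, brown.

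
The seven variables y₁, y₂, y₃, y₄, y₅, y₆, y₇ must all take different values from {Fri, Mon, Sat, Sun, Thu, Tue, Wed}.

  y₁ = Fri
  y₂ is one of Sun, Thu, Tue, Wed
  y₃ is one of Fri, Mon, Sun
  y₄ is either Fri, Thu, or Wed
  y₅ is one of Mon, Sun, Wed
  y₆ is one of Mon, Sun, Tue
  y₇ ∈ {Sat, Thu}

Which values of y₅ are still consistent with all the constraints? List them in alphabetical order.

Mon, Sun, Wed

y₁'s domain is down to {Fri}, so y₁ = Fri. Eliminate Fri elsewhere: y₃, y₄.
Among the 6 still-open variables, Sat fits only y₇ (and all 6 values in {Mon, Sat, Sun, Thu, Tue, Wed} must be used), so y₇ = Sat.
No further eliminations apply; y₅ can still be any of Mon, Sun, Wed.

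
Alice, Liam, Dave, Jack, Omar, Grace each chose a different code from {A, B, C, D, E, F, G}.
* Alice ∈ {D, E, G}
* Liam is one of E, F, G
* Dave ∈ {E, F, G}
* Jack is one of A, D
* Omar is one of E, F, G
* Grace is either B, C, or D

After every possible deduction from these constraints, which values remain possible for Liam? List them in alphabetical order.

E, F, G

The 3 variables Liam, Dave, Omar are confined to {E, F, G}, which locks those values in; drop them from Alice.
Alice has just one choice, so Alice = D. So Jack, Grace can't be D.
Jack has just one choice, so Jack = A.
No further eliminations apply; Liam can still be any of E, F, G.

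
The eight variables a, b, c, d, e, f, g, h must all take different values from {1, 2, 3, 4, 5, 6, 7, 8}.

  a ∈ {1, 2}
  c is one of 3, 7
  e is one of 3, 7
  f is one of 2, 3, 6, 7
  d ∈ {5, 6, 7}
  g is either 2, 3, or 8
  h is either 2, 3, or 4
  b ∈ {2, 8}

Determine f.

The 8 variables together cover exactly {1, 2, 3, 4, 5, 6, 7, 8} — 8 values for 8 variables — and 1 appears only in a's list, so a = 1.
Among the 7 still-open variables, 4 fits only h (and all 7 values in {2, 3, 4, 5, 6, 7, 8} must be used), so h = 4.
The 6 still-open variables together cover exactly {2, 3, 5, 6, 7, 8} — 6 values for 6 variables — and 5 appears only in d's list, so d = 5.
Among the 5 still-open variables, 6 fits only f (and all 5 values in {2, 3, 6, 7, 8} must be used), so f = 6.

6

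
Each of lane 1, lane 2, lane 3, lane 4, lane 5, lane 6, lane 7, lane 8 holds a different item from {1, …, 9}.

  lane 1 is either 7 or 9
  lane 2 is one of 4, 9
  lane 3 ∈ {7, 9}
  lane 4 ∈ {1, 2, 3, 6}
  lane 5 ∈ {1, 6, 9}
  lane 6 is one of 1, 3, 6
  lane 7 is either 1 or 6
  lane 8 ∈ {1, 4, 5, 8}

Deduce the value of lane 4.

2

The 2 variables lane 1 and lane 3 are confined to {7, 9}, which locks those values in; drop them from lane 2, lane 5.
lane 2 must be 4 (only option left). Remove 4 from lane 8.
lane 5 and lane 7 share exactly the 2 values {1, 6}; by pigeonhole those values go to them, so strike 1, 6 from lane 4, lane 6, lane 8.
lane 6 must be 3 (only option left). Strike 3 from lane 4.
So lane 4 = 2.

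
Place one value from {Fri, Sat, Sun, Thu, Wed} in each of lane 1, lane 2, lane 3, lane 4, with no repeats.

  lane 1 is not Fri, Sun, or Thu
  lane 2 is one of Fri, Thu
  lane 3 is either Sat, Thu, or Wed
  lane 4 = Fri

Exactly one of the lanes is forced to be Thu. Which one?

lane 2

lane 4 has just one choice, so lane 4 = Fri. Strike Fri from lane 2.
So Thu goes to lane 2.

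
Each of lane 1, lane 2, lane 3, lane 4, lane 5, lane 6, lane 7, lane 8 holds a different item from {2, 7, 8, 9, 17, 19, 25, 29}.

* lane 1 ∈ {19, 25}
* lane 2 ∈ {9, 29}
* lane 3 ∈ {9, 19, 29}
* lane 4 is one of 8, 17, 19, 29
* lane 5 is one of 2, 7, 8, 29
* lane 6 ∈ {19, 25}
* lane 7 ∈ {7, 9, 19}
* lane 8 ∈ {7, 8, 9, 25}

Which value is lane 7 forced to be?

The 8 variables together cover exactly {2, 7, 8, 9, 17, 19, 25, 29} — 8 values for 8 variables — and 2 appears only in lane 5's list, so lane 5 = 2.
The 7 still-open variables draw from only 7 values {7, 8, 9, 17, 19, 25, 29}, so each is used; only lane 4 can be 17, hence lane 4 = 17.
The 6 still-open variables together cover exactly {7, 8, 9, 19, 25, 29} — 6 values for 6 variables — and 8 appears only in lane 8's list, so lane 8 = 8.
The 5 still-open variables together cover exactly {7, 9, 19, 25, 29} — 5 values for 5 variables — and 7 appears only in lane 7's list, so lane 7 = 7.

7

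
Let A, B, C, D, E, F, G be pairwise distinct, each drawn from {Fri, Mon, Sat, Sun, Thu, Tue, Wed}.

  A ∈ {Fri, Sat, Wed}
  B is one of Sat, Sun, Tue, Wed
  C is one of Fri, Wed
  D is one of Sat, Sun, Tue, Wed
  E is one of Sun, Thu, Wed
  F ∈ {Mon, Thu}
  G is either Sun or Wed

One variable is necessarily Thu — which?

The 7 variables draw from only 7 values {Fri, Mon, Sat, Sun, Thu, Tue, Wed}, so each is used; only F can be Mon, hence F = Mon.
The 6 still-open variables together cover exactly {Fri, Sat, Sun, Thu, Tue, Wed} — 6 values for 6 variables — and Thu appears only in E's list, so E = Thu.

E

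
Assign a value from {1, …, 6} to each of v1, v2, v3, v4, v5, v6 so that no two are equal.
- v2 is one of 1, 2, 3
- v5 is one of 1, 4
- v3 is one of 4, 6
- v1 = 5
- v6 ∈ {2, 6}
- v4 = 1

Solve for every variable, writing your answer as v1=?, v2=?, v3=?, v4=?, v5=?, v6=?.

v1 must be 5 (only option left).
v4's domain is down to {1}, so v4 = 1. So v2, v5 can't be 1.
v5 must be 4 (only option left). Remove 4 from v3.
v3 must be 6 (only option left). Strike 6 from v6.
v6 must be 2 (only option left). So v2 can't be 2.
v2 must be 3 (only option left).

v1=5, v2=3, v3=6, v4=1, v5=4, v6=2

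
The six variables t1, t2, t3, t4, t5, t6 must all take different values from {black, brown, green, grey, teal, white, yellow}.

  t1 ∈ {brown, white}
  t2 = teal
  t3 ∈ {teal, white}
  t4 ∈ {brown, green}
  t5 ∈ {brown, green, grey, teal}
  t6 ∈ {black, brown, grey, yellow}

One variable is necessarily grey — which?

t5

t2 must be teal (only option left). Remove teal from t3, t5.
t3 has just one choice, so t3 = white. So t1 can't be white.
t1 must be brown (only option left). Remove brown from t4, t5, t6.
That leaves t4 = green. Eliminate green elsewhere: t5.
So grey goes to t5.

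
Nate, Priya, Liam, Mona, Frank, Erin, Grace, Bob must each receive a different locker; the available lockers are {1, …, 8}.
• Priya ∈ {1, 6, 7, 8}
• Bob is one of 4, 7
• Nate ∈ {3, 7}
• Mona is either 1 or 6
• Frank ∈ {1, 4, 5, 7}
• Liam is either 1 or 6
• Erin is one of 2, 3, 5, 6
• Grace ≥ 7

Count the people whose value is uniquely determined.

Among the 8 variables, 2 fits only Erin (and all 8 values in {1, 2, 3, 4, 5, 6, 7, 8} must be used), so Erin = 2.
Among the 7 still-open variables, 3 fits only Nate (and all 7 values in {1, 3, 4, 5, 6, 7, 8} must be used), so Nate = 3.
Among the 6 still-open variables, 5 fits only Frank (and all 6 values in {1, 4, 5, 6, 7, 8} must be used), so Frank = 5.
The 5 still-open variables together cover exactly {1, 4, 6, 7, 8} — 5 values for 5 variables — and 4 appears only in Bob's list, so Bob = 4.
Liam and Mona between them cover only {1, 6} — a naked pair. Remove those values from Priya.
Determined: Nate=3, Frank=5, Erin=2, Bob=4. The other people each still have more than one consistent value. That makes 4.

4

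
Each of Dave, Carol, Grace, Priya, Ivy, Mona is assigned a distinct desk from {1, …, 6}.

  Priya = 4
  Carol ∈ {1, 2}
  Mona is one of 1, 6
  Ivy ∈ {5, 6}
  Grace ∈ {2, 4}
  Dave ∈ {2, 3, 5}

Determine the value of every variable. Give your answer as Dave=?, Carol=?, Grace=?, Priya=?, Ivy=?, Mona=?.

Dave=3, Carol=1, Grace=2, Priya=4, Ivy=5, Mona=6

Priya must be 4 (only option left). Remove 4 from Grace.
That leaves Grace = 2. Strike 2 from Dave, Carol.
Carol has just one choice, so Carol = 1. Strike 1 from Mona.
Mona's domain is down to {6}, so Mona = 6. So Ivy can't be 6.
Ivy has just one choice, so Ivy = 5. Eliminate 5 elsewhere: Dave.
Dave's domain is down to {3}, so Dave = 3.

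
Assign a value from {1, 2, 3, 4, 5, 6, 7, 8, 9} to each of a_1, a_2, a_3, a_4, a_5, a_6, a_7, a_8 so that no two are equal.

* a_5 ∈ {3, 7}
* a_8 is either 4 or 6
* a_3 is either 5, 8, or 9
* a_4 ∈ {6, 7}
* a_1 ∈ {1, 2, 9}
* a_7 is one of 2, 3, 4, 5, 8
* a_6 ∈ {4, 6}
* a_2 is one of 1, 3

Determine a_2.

1

a_6 and a_8 share exactly the 2 values {4, 6}; by pigeonhole those values go to them, so strike 4, 6 from a_4, a_7.
a_4 has just one choice, so a_4 = 7. So a_5 can't be 7.
That leaves a_5 = 3. Eliminate 3 elsewhere: a_2, a_7.
So a_2 = 1.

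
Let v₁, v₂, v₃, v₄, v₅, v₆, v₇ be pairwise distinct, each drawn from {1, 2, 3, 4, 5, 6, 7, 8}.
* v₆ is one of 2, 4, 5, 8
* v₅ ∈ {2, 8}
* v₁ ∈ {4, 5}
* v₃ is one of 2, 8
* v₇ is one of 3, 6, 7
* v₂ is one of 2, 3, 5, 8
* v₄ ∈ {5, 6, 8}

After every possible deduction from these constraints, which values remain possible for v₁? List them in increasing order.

The 7 variables together cover exactly {2, 3, 4, 5, 6, 7, 8} — 7 values for 7 variables — and 7 appears only in v₇'s list, so v₇ = 7.
Among the 6 still-open variables, 3 fits only v₂ (and all 6 values in {2, 3, 4, 5, 6, 8} must be used), so v₂ = 3.
Among the 5 still-open variables, 6 fits only v₄ (and all 5 values in {2, 4, 5, 6, 8} must be used), so v₄ = 6.
The 2 variables v₃ and v₅ are confined to {2, 8}, which locks those values in; drop them from v₆.
No further eliminations apply; v₁ can still be any of 4, 5.

4, 5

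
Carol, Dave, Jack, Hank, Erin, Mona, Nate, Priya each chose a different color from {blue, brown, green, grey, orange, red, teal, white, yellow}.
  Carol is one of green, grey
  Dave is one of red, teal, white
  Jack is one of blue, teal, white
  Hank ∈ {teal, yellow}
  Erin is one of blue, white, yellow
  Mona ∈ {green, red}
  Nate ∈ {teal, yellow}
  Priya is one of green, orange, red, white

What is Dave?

The 8 variables together cover exactly {blue, green, grey, orange, red, teal, white, yellow} — 8 values for 8 variables — and grey appears only in Carol's list, so Carol = grey.
The 7 still-open variables draw from only 7 values {blue, green, orange, red, teal, white, yellow}, so each is used; only Priya can be orange, hence Priya = orange.
Among the 6 still-open variables, green fits only Mona (and all 6 values in {blue, green, red, teal, white, yellow} must be used), so Mona = green.
Among the 5 still-open variables, red fits only Dave (and all 5 values in {blue, red, teal, white, yellow} must be used), so Dave = red.

red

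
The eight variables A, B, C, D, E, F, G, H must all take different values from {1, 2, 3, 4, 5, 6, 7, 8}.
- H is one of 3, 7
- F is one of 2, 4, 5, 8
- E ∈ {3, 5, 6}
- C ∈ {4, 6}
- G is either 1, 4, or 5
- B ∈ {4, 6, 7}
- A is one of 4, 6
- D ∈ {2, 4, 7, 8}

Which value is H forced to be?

The 8 variables together cover exactly {1, 2, 3, 4, 5, 6, 7, 8} — 8 values for 8 variables — and 1 appears only in G's list, so G = 1.
A and C share exactly the 2 values {4, 6}; by pigeonhole those values go to them, so strike 4, 6 from B, D, E, F.
B must be 7 (only option left). Strike 7 from D, H.
So H = 3.

3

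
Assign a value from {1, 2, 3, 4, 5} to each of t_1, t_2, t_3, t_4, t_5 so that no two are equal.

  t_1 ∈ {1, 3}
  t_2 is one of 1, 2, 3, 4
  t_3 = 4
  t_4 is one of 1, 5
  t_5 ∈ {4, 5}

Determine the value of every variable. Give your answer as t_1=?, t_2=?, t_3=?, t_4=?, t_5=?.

t_3 must be 4 (only option left). Remove 4 from t_2, t_5.
That leaves t_5 = 5. Remove 5 from t_4.
t_4 must be 1 (only option left). Eliminate 1 elsewhere: t_1, t_2.
t_1's domain is down to {3}, so t_1 = 3. Remove 3 from t_2.
That leaves t_2 = 2.

t_1=3, t_2=2, t_3=4, t_4=1, t_5=5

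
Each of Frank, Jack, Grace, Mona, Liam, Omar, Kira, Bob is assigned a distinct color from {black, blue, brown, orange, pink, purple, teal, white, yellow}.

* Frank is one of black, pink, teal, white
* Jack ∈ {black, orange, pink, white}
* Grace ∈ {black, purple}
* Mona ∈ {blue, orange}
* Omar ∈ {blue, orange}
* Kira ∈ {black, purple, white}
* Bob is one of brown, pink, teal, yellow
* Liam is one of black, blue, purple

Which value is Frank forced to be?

teal

Mona and Omar between them cover only {blue, orange} — a naked pair. Remove those values from Jack, Liam.
The 2 variables Grace and Liam are confined to {black, purple}, which locks those values in; drop them from Frank, Jack, Kira.
Kira's domain is down to {white}, so Kira = white. Strike white from Frank, Jack.
Jack must be pink (only option left). Remove pink from Frank, Bob.
So Frank = teal.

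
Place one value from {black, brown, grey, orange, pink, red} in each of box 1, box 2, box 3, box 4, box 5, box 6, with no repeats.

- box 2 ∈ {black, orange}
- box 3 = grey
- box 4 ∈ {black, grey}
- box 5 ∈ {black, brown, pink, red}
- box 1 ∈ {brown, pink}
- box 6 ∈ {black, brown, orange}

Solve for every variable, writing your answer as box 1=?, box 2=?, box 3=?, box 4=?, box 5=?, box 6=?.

box 1=pink, box 2=orange, box 3=grey, box 4=black, box 5=red, box 6=brown

box 3's domain is down to {grey}, so box 3 = grey. Eliminate grey elsewhere: box 4.
box 4 must be black (only option left). Remove black from box 2, box 5, box 6.
box 2 must be orange (only option left). So box 6 can't be orange.
box 6 has just one choice, so box 6 = brown. So box 1, box 5 can't be brown.
That leaves box 1 = pink. So box 5 can't be pink.
That leaves box 5 = red.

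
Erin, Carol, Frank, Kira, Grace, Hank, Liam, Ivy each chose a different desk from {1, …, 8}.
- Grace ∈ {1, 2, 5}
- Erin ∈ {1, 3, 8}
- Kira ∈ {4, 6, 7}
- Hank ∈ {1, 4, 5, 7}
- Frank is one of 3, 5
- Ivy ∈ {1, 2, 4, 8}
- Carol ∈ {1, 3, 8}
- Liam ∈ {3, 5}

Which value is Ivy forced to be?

The 8 variables draw from only 8 values {1, 2, 3, 4, 5, 6, 7, 8}, so each is used; only Kira can be 6, hence Kira = 6.
Among the 7 still-open variables, 7 fits only Hank (and all 7 values in {1, 2, 3, 4, 5, 7, 8} must be used), so Hank = 7.
The 6 still-open variables together cover exactly {1, 2, 3, 4, 5, 8} — 6 values for 6 variables — and 4 appears only in Ivy's list, so Ivy = 4.

4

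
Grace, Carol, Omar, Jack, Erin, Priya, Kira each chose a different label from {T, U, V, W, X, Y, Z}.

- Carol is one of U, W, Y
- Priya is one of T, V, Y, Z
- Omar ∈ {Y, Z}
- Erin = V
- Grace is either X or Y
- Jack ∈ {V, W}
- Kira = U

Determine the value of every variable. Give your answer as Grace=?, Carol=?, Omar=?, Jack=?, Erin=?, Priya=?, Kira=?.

Grace=X, Carol=Y, Omar=Z, Jack=W, Erin=V, Priya=T, Kira=U

Erin must be V (only option left). Eliminate V elsewhere: Jack, Priya.
Kira's domain is down to {U}, so Kira = U. So Carol can't be U.
That leaves Jack = W. Eliminate W elsewhere: Carol.
Carol must be Y (only option left). Eliminate Y elsewhere: Grace, Omar, Priya.
Omar's domain is down to {Z}, so Omar = Z. Eliminate Z elsewhere: Priya.
Priya's domain is down to {T}, so Priya = T.
That leaves Grace = X.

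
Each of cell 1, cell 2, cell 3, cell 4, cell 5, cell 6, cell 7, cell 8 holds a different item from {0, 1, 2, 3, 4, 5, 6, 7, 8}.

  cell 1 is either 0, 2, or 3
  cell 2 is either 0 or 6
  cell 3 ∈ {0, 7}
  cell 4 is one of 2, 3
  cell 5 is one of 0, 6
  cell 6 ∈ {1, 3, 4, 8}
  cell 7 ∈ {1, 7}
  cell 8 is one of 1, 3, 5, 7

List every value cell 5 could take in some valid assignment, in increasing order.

0, 6

The 2 variables cell 2 and cell 5 are confined to {0, 6}, which locks those values in; drop them from cell 1, cell 3.
That leaves cell 3 = 7. So cell 7, cell 8 can't be 7.
cell 7 must be 1 (only option left). Strike 1 from cell 6, cell 8.
cell 1 and cell 4 share exactly the 2 values {2, 3}; by pigeonhole those values go to them, so strike 2, 3 from cell 6, cell 8.
That leaves cell 8 = 5.
No further eliminations apply; cell 5 can still be any of 0, 6.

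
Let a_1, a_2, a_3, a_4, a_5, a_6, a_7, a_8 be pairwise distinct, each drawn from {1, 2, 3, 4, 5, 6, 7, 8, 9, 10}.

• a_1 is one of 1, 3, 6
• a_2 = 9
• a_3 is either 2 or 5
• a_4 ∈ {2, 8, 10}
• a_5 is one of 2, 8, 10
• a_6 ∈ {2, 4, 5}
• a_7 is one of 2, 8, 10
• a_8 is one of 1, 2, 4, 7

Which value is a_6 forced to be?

4

a_2 has just one choice, so a_2 = 9.
a_4, a_5, a_7 between them cover only {2, 8, 10} — a naked triple. Remove those values from a_3, a_6, a_8.
a_3's domain is down to {5}, so a_3 = 5. So a_6 can't be 5.
So a_6 = 4.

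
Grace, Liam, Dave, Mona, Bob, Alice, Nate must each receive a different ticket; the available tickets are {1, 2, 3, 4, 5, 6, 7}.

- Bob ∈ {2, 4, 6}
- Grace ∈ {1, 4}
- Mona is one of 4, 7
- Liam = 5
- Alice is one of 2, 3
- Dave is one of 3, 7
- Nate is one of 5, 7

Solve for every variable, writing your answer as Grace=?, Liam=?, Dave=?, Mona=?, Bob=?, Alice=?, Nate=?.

Liam's domain is down to {5}, so Liam = 5. Eliminate 5 elsewhere: Nate.
Nate must be 7 (only option left). So Dave, Mona can't be 7.
Dave has just one choice, so Dave = 3. Strike 3 from Alice.
Mona must be 4 (only option left). Eliminate 4 elsewhere: Grace, Bob.
Alice must be 2 (only option left). Eliminate 2 elsewhere: Bob.
Grace must be 1 (only option left).
Bob must be 6 (only option left).

Grace=1, Liam=5, Dave=3, Mona=4, Bob=6, Alice=2, Nate=7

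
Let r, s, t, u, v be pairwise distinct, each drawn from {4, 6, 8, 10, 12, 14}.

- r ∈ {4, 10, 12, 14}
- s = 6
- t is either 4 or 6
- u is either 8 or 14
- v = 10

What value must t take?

s must be 6 (only option left). So t can't be 6.
So t = 4.

4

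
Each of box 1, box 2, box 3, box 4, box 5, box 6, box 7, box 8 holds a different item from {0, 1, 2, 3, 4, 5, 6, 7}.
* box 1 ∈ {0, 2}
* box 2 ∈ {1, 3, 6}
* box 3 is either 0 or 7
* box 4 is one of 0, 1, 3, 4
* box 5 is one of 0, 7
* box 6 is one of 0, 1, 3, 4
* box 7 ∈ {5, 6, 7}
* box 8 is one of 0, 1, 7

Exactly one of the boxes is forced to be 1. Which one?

box 8

The 8 variables draw from only 8 values {0, 1, 2, 3, 4, 5, 6, 7}, so each is used; only box 1 can be 2, hence box 1 = 2.
The 7 still-open variables draw from only 7 values {0, 1, 3, 4, 5, 6, 7}, so each is used; only box 7 can be 5, hence box 7 = 5.
The 6 still-open variables together cover exactly {0, 1, 3, 4, 6, 7} — 6 values for 6 variables — and 6 appears only in box 2's list, so box 2 = 6.
The 2 variables box 3 and box 5 are confined to {0, 7}, which locks those values in; drop them from box 4, box 6, box 8.
So 1 goes to box 8.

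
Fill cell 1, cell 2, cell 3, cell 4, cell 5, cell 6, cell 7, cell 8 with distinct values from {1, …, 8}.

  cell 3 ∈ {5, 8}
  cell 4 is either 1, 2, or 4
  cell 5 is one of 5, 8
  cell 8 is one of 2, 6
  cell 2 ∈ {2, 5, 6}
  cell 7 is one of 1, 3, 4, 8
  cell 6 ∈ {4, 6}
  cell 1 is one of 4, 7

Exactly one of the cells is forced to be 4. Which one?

cell 6

The 8 variables draw from only 8 values {1, 2, 3, 4, 5, 6, 7, 8}, so each is used; only cell 7 can be 3, hence cell 7 = 3.
The 7 still-open variables draw from only 7 values {1, 2, 4, 5, 6, 7, 8}, so each is used; only cell 4 can be 1, hence cell 4 = 1.
The 6 still-open variables together cover exactly {2, 4, 5, 6, 7, 8} — 6 values for 6 variables — and 7 appears only in cell 1's list, so cell 1 = 7.
Among the 5 still-open variables, 4 fits only cell 6 (and all 5 values in {2, 4, 5, 6, 8} must be used), so cell 6 = 4.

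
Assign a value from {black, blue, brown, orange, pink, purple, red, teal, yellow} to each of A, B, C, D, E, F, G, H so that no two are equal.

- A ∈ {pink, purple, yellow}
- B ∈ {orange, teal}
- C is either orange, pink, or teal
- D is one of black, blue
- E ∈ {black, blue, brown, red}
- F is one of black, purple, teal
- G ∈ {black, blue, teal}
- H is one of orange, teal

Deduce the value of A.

yellow

The 2 variables B and H are confined to {orange, teal}, which locks those values in; drop them from C, F, G.
That leaves C = pink. So A can't be pink.
The 2 variables D and G are confined to {black, blue}, which locks those values in; drop them from E, F.
F has just one choice, so F = purple. Remove purple from A.
So A = yellow.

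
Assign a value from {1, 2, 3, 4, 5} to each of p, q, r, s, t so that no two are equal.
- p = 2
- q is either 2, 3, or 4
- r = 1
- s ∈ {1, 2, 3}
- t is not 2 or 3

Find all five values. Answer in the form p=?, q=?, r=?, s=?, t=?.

p=2, q=4, r=1, s=3, t=5

p has just one choice, so p = 2. Remove 2 from q, s.
r must be 1 (only option left). Remove 1 from s, t.
s has just one choice, so s = 3. Strike 3 from q.
q must be 4 (only option left). So t can't be 4.
t's domain is down to {5}, so t = 5.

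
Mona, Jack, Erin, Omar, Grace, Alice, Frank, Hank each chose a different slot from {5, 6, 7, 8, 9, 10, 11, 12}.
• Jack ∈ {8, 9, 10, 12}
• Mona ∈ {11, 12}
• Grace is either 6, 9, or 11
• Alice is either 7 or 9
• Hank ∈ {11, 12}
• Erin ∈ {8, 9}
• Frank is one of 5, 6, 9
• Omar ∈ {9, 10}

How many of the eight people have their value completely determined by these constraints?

3

The 8 variables together cover exactly {5, 6, 7, 8, 9, 10, 11, 12} — 8 values for 8 variables — and 5 appears only in Frank's list, so Frank = 5.
Among the 7 still-open variables, 6 fits only Grace (and all 7 values in {6, 7, 8, 9, 10, 11, 12} must be used), so Grace = 6.
The 6 still-open variables together cover exactly {7, 8, 9, 10, 11, 12} — 6 values for 6 variables — and 7 appears only in Alice's list, so Alice = 7.
Mona and Hank share exactly the 2 values {11, 12}; by pigeonhole those values go to them, so strike 11, 12 from Jack.
Determined: Grace=6, Alice=7, Frank=5. The other people each still have more than one consistent value. That makes 3.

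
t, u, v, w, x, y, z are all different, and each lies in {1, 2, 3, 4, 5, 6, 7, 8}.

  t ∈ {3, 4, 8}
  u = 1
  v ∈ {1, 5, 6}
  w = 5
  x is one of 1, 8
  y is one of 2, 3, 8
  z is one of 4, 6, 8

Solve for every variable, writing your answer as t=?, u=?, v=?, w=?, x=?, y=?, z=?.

t=3, u=1, v=6, w=5, x=8, y=2, z=4

u's domain is down to {1}, so u = 1. Strike 1 from v, x.
w has just one choice, so w = 5. So v can't be 5.
x must be 8 (only option left). So t, y, z can't be 8.
v's domain is down to {6}, so v = 6. Eliminate 6 elsewhere: z.
z must be 4 (only option left). Strike 4 from t.
t has just one choice, so t = 3. So y can't be 3.
That leaves y = 2.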